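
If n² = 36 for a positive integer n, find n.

6

We need n² = 36, so n = √36 = 6.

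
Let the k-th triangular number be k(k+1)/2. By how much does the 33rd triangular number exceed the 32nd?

Consecutive triangular numbers differ by n: T_{33} − T_{32} = 33.

33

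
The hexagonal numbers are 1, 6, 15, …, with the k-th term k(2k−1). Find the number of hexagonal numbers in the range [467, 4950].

35

The n-th hexagonal number is n(2n−1).
Smallest index with value ≥ 467: n = 16 (giving 496).
Largest index with value ≤ 4950: n = 50 (giving 4950).
Indices 16 through 50: 35 terms.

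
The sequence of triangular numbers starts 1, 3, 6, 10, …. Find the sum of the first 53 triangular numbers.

Σ i(i+1)/2 = (Σi² + Σi) / 2 over i = 1..53.
Σi = 1431 and Σi² = 51039.
(1·51039 + 1·1431) / 2 = 52470/2 = 26235.

26235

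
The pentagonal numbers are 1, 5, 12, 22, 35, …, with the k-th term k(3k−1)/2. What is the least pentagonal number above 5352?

Solve n(3n−1)/2 > 5352 for integer n.
The largest n with value ≤ 5352 is 59 (since 5192 ≤ 5352 < 5370), so the first above is n = 60, value 5370.

5370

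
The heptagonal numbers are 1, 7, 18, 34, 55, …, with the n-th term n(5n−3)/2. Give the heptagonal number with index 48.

5688

48·(5·48 − 3)/2 = 48·237/2 = 5688.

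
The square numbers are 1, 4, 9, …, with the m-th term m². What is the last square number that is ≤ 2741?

Solve n² ≤ 2741 for integer n.
n = 52 gives 2704 ≤ 2741, while n = 53 gives 2809 > 2741; so the answer is 2704.

2704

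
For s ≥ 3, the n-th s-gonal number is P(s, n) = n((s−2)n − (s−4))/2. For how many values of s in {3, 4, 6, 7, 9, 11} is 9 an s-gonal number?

2

s = 3: P(3, 3) = 6 and P(3, 4) = 10; 9 is not s-gonal.
s = 4: P(4, 3) = 9. ✓
s = 6: P(6, 2) = 6 and P(6, 3) = 15; 9 is not s-gonal.
s = 7: P(7, 2) = 7 and P(7, 3) = 18; 9 is not s-gonal.
s = 9: P(9, 2) = 9. ✓
s = 11: P(11, 1) = 1 and P(11, 2) = 11; 9 is not s-gonal.
Hits: s ∈ {4, 9} → 2.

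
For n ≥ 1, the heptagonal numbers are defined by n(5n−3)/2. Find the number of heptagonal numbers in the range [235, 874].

10

The n-th heptagonal number is n(5n−3)/2.
Smallest index with value ≥ 235: n = 10 (giving 235).
Largest index with value ≤ 874: n = 19 (giving 874).
Indices 10 through 19: 10 terms.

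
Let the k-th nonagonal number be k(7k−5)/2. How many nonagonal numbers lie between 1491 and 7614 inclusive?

The n-th nonagonal number is n(7n−5)/2.
Smallest index with value ≥ 1491: n = 21 (giving 1491).
Largest index with value ≤ 7614: n = 47 (giving 7614).
Indices 21 through 47: 27 terms.

27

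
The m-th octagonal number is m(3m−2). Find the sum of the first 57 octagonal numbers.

Σ i(3i−2) = 3Σi² − 2Σi over i = 1..57.
Σi = 1653 and Σi² = 63365.
3·63365 − 2·1653 = 186789.

186789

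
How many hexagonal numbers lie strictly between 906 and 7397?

The n-th hexagonal number is n(2n−1).
Smallest index with value > 906: n = 22 (giving 946).
Largest index with value < 7397: n = 61 (giving 7381).
Indices 22 through 61: 40 terms.

40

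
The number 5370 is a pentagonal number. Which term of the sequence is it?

Set n(3n−1)/2 = 5370, giving 3n² − n − 10740 = 0.
The discriminant is 1 + 24·5370 = 128881, and √128881 = 359.
So n = (1 + 359) / 6 = 360/6 = 60.

60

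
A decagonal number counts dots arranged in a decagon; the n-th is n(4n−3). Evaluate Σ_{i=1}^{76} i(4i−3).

588126

Σ i(4i−3) = 4Σi² − 3Σi over i = 1..76.
Σi = 2926 and Σi² = 149226.
4·149226 − 3·2926 = 588126.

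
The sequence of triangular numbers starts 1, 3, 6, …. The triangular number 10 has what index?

Set n(n+1)/2 = 10, giving n² + n − 20 = 0.
So n = (-1 + 9) / 2 = 8/2 = 4.
Check: 4·5/2 = 10. ✓

4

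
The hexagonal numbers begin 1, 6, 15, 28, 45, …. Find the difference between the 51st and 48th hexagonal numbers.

591

51·(2·51 − 1) = 5151 and 48·(2·48 − 1) = 4560.
Difference: 5151 − 4560 = 591.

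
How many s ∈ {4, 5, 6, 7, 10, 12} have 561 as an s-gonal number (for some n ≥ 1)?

s = 4: P(4, 23) = 529 and P(4, 24) = 576; 561 is not s-gonal.
s = 5: P(5, 19) = 532 and P(5, 20) = 590; 561 is not s-gonal.
s = 6: P(6, 17) = 561. ✓
s = 7: P(7, 15) = 540 and P(7, 16) = 616; 561 is not s-gonal.
s = 10: P(10, 12) = 540 and P(10, 13) = 637; 561 is not s-gonal.
s = 12: P(12, 11) = 561. ✓
Hits: s ∈ {6, 12} → 2.

2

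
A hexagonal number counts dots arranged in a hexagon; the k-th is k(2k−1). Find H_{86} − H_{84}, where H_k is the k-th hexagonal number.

678

86·(2·86 − 1) = 14706 and 84·(2·84 − 1) = 14028.
Difference: 14706 − 14028 = 678.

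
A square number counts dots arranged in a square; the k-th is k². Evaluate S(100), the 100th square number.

10000

The 100th square number is n² with n = 100.
100² = 10000.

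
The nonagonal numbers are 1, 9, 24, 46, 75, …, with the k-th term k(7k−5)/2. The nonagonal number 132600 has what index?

Set n(7n−5)/2 = 132600, giving 7n² − 5n − 265200 = 0.
The discriminant is 25 + 56·132600 = 7425625, and √7425625 = 2725.
So n = (5 + 2725) / 14 = 2730/14 = 195.

195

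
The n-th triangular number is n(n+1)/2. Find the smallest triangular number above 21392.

21528

Solve n(n+1)/2 > 21392 for integer n.
The largest n with value ≤ 21392 is 206 (since 21321 ≤ 21392 < 21528), so the first above is n = 207, value 21528.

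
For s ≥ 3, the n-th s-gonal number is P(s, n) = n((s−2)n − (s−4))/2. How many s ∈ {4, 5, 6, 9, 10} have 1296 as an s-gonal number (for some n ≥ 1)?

s = 4: P(4, 36) = 1296. ✓
s = 5: P(5, 29) = 1247 and P(5, 30) = 1335; 1296 is not s-gonal.
s = 6: P(6, 25) = 1225 and P(6, 26) = 1326; 1296 is not s-gonal.
s = 9: P(9, 19) = 1216 and P(9, 20) = 1350; 1296 is not s-gonal.
s = 10: P(10, 18) = 1242 and P(10, 19) = 1387; 1296 is not s-gonal.
Hits: s ∈ {4} → 1.

1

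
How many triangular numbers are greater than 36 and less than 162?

9

The n-th triangular number is n(n+1)/2.
Smallest index with value > 36: n = 9 (giving 45).
Largest index with value < 162: n = 17 (giving 153).
Indices 9 through 17: 9 terms.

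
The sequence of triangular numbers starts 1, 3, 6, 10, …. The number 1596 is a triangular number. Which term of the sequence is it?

56

Set n(n+1)/2 = 1596, giving n² + n − 3192 = 0.
So n = (-1 + 113) / 2 = 112/2 = 56.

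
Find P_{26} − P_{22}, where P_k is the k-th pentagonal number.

286

26·(3·26 − 1)/2 = 1001 and 22·(3·22 − 1)/2 = 715.
Difference: 1001 − 715 = 286.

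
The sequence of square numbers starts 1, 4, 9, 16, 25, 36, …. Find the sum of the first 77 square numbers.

155155

Σ_{i=1}^{77} i² = 77·78·155/6 = 155155.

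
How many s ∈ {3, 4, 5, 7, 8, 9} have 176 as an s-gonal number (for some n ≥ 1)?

2

s = 3: P(3, 18) = 171 and P(3, 19) = 190; 176 is not s-gonal.
s = 4: P(4, 13) = 169 and P(4, 14) = 196; 176 is not s-gonal.
s = 5: P(5, 11) = 176. ✓
s = 7: P(7, 8) = 148 and P(7, 9) = 189; 176 is not s-gonal.
s = 8: P(8, 8) = 176. ✓
s = 9: P(9, 7) = 154 and P(9, 8) = 204; 176 is not s-gonal.
Hits: s ∈ {5, 8} → 2.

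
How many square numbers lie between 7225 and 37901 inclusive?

The n-th square number is n².
Smallest index with value ≥ 7225: n = 85 (giving 7225).
Largest index with value ≤ 37901: n = 194 (giving 37636).
Indices 85 through 194: 110 terms.

110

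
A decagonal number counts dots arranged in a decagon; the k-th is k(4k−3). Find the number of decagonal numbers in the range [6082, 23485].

The n-th decagonal number is n(4n−3).
Smallest index with value ≥ 6082: n = 40 (giving 6280).
Largest index with value ≤ 23485: n = 77 (giving 23485).
Indices 40 through 77: 38 terms.

38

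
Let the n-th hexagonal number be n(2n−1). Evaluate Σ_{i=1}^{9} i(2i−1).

Σ i(2i−1) = 2Σi² − Σi over i = 1..9.
Σi = 45 and Σi² = 285.
2·285 − 1·45 = 525.

525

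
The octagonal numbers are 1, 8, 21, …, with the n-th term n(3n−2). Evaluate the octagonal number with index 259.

The 259th octagonal number is n(3n−2) with n = 259.
259·(3·259 − 2) = 259·775 = 200725.

200725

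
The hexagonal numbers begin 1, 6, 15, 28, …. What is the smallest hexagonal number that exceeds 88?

91

Solve n(2n−1) > 88 for integer n.
The largest n with value ≤ 88 is 6 (since 66 ≤ 88 < 91), so the first above is n = 7, value 91.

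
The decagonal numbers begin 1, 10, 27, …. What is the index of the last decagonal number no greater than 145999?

191

Solve n(4n−3) ≤ 145999 for integer n.
n = 191 gives 145351 ≤ 145999, while n = 192 gives 146880 > 145999; so the answer is index 191.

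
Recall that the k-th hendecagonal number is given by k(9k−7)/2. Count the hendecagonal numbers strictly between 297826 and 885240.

The n-th hendecagonal number is n(9n−7)/2.
Smallest index with value > 297826: n = 258 (giving 298635).
Largest index with value < 885240: n = 443 (giving 881570).
Indices 258 through 443: 186 terms.

186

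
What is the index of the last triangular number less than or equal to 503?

Solve n(n+1)/2 ≤ 503 for integer n.
n = 31 gives 496 ≤ 503, while n = 32 gives 528 > 503; so the answer is index 31.

31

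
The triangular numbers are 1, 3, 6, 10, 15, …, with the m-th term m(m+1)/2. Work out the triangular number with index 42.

903

The 42nd triangular number is n(n+1)/2 with n = 42.
42·43/2 = 1806/2 = 903.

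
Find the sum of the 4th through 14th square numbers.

Σ_{i=4}^{14} i² = 1015 − 14 = 1001.

1001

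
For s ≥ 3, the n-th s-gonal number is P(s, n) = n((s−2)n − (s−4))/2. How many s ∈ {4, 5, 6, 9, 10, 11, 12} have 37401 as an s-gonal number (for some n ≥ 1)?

s = 4: P(4, 193) = 37249 and P(4, 194) = 37636; 37401 is not s-gonal.
s = 5: P(5, 158) = 37367 and P(5, 159) = 37842; 37401 is not s-gonal.
s = 6: P(6, 137) = 37401. ✓
s = 9: P(9, 103) = 36874 and P(9, 104) = 37596; 37401 is not s-gonal.
s = 10: P(10, 97) = 37345 and P(10, 98) = 38122; 37401 is not s-gonal.
s = 11: P(11, 91) = 36946 and P(11, 92) = 37766; 37401 is not s-gonal.
s = 12: P(12, 86) = 36636 and P(12, 87) = 37497; 37401 is not s-gonal.
Hits: s ∈ {6} → 1.

1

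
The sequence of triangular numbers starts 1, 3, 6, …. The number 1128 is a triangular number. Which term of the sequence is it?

47

Set n(n+1)/2 = 1128, giving n² + n − 2256 = 0.
The discriminant is 1 + 8·1128 = 9025, and √9025 = 95.
So n = (-1 + 95) / 2 = 94/2 = 47.
Check: 47·48/2 = 1128. ✓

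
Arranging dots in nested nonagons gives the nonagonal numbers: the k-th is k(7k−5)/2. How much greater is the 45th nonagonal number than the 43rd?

611

45·(7·45 − 5)/2 = 6975 and 43·(7·43 − 5)/2 = 6364.
Difference: 6975 − 6364 = 611.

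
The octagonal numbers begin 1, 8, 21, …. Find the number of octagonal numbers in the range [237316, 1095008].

323

The n-th octagonal number is n(3n−2).
Smallest index with value ≥ 237316: n = 282 (giving 238008).
Largest index with value ≤ 1095008: n = 604 (giving 1093240).
Indices 282 through 604: 323 terms.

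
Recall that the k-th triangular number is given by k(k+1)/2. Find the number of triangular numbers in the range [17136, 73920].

200

The n-th triangular number is n(n+1)/2.
Smallest index with value ≥ 17136: n = 185 (giving 17205).
Largest index with value ≤ 73920: n = 384 (giving 73920).
Indices 185 through 384: 200 terms.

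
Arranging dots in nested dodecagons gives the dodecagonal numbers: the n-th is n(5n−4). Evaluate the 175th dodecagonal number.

152425

The 175th dodecagonal number is n(5n−4) with n = 175.
175·(5·175 − 4) = 175·871 = 152425.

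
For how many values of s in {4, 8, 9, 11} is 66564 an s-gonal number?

1

s = 4: P(4, 258) = 66564. ✓
s = 8: P(8, 149) = 66305 and P(8, 150) = 67200; 66564 is not s-gonal.
s = 9: P(9, 138) = 66309 and P(9, 139) = 67276; 66564 is not s-gonal.
s = 11: P(11, 122) = 66551 and P(11, 123) = 67650; 66564 is not s-gonal.
Hits: s ∈ {4} → 1.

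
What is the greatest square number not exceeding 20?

Solve n² ≤ 20 for integer n.
n = 4 gives 16 ≤ 20, while n = 5 gives 25 > 20; so the answer is 16.

16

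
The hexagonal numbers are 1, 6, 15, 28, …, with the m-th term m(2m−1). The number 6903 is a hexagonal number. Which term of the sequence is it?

Set n(2n−1) = 6903, giving 2n² − n − 6903 = 0.
The discriminant is 1 + 8·6903 = 55225, and √55225 = 235.
So n = (1 + 235) / 4 = 236/4 = 59.

59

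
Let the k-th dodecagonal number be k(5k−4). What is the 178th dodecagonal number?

The 178th dodecagonal number is n(5n−4) with n = 178.
178·(5·178 − 4) = 178·886 = 157708.

157708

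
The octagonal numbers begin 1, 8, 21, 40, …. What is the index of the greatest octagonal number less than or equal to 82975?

Solve n(3n−2) ≤ 82975 for integer n.
n = 166 gives 82336 ≤ 82975, while n = 167 gives 83333 > 82975; so the answer is index 166.

166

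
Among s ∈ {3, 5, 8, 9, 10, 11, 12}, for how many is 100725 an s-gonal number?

s = 3: P(3, 448) = 100576 and P(3, 449) = 101025; 100725 is not s-gonal.
s = 5: P(5, 259) = 100492 and P(5, 260) = 101270; 100725 is not s-gonal.
s = 8: P(8, 183) = 100101 and P(8, 184) = 101200; 100725 is not s-gonal.
s = 9: P(9, 170) = 100725. ✓
s = 10: P(10, 159) = 100647 and P(10, 160) = 101920; 100725 is not s-gonal.
s = 11: P(11, 150) = 100725. ✓
s = 12: P(12, 142) = 100252 and P(12, 143) = 101673; 100725 is not s-gonal.
Hits: s ∈ {9, 11} → 2.

2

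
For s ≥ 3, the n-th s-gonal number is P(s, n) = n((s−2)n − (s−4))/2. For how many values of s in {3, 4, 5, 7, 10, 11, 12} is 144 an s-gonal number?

1

s = 3: P(3, 16) = 136 and P(3, 17) = 153; 144 is not s-gonal.
s = 4: P(4, 12) = 144. ✓
s = 5: P(5, 9) = 117 and P(5, 10) = 145; 144 is not s-gonal.
s = 7: P(7, 7) = 112 and P(7, 8) = 148; 144 is not s-gonal.
s = 10: P(10, 6) = 126 and P(10, 7) = 175; 144 is not s-gonal.
s = 11: P(11, 6) = 141 and P(11, 7) = 196; 144 is not s-gonal.
s = 12: P(12, 5) = 105 and P(12, 6) = 156; 144 is not s-gonal.
Hits: s ∈ {4} → 1.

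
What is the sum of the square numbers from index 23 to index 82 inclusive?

Σ_{i=23}^{82} i² = 187165 − 3795 = 183370.

183370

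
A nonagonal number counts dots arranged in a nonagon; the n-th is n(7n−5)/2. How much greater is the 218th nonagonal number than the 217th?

1520

Consecutive nonagonal numbers differ by 7n − 6: here 7·218 − 6 = 1520.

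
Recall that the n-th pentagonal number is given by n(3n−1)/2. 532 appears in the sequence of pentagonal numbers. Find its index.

Set n(3n−1)/2 = 532, giving 3n² − n − 1064 = 0.
The discriminant is 1 + 24·532 = 12769, and √12769 = 113.
So n = (1 + 113) / 6 = 114/6 = 19.

19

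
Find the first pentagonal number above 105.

Solve n(3n−1)/2 > 105 for integer n.
The largest n with value ≤ 105 is 8 (since 92 ≤ 105 < 117), so the first above is n = 9, value 117.

117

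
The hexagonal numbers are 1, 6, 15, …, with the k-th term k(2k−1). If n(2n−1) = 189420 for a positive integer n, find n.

Set n(2n−1) = 189420, giving 2n² − n − 189420 = 0.
The discriminant is 1 + 8·189420 = 1515361, and √1515361 = 1231.
So n = (1 + 1231) / 4 = 1232/4 = 308.

308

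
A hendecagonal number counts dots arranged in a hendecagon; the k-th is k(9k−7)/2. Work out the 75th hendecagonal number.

25050

The 75th hendecagonal number is n(9n−7)/2 with n = 75.
75·(9·75 − 7)/2 = 75·668/2 = 75·334 = 25050.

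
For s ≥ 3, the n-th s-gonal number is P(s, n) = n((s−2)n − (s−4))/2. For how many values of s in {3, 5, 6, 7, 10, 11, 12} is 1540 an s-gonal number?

3

s = 3: P(3, 55) = 1540. ✓
s = 5: P(5, 32) = 1520 and P(5, 33) = 1617; 1540 is not s-gonal.
s = 6: P(6, 28) = 1540. ✓
s = 7: P(7, 25) = 1525 and P(7, 26) = 1651; 1540 is not s-gonal.
s = 10: P(10, 20) = 1540. ✓
s = 11: P(11, 18) = 1395 and P(11, 19) = 1558; 1540 is not s-gonal.
s = 12: P(12, 17) = 1377 and P(12, 18) = 1548; 1540 is not s-gonal.
Hits: s ∈ {3, 6, 10} → 3.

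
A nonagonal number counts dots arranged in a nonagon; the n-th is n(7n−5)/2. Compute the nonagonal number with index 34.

3961

The 34th nonagonal number is n(7n−5)/2 with n = 34.
34·(7·34 − 5)/2 = 34·233/2 = 3961.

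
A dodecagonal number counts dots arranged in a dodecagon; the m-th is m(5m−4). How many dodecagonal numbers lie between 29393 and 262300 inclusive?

152

The n-th dodecagonal number is n(5n−4).
Smallest index with value ≥ 29393: n = 78 (giving 30108).
Largest index with value ≤ 262300: n = 229 (giving 261289).
Indices 78 through 229: 152 terms.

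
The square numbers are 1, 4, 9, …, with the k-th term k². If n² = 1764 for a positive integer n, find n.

We need n² = 1764, so n = √1764 = 42.

42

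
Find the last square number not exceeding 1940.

1936

Solve n² ≤ 1940 for integer n.
n = 44 gives 1936 ≤ 1940, while n = 45 gives 2025 > 1940; so the answer is 1936.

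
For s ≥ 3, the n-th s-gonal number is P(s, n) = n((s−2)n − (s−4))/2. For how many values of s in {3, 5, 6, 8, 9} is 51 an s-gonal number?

s = 3: P(3, 9) = 45 and P(3, 10) = 55; 51 is not s-gonal.
s = 5: P(5, 6) = 51. ✓
s = 6: P(6, 5) = 45 and P(6, 6) = 66; 51 is not s-gonal.
s = 8: P(8, 4) = 40 and P(8, 5) = 65; 51 is not s-gonal.
s = 9: P(9, 4) = 46 and P(9, 5) = 75; 51 is not s-gonal.
Hits: s ∈ {5} → 1.

1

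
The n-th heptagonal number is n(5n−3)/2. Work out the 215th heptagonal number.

215·(5·215 − 3)/2 = 215·1072/2 = 215·536 = 115240.

115240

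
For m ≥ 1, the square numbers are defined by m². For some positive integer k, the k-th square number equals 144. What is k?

12

We need n² = 144, so n = √144 = 12.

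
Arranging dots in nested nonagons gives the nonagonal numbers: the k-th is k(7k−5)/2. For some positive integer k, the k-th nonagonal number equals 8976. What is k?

51

Set n(7n−5)/2 = 8976, giving 7n² − 5n − 17952 = 0.
The discriminant is 25 + 56·8976 = 502681, and √502681 = 709.
So n = (5 + 709) / 14 = 714/14 = 51.
Check: 51·(7·51 − 5)/2 = 8976. ✓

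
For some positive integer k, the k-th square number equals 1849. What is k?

We need n² = 1849, so n = √1849 = 43.
Check: 43² = 1849. ✓

43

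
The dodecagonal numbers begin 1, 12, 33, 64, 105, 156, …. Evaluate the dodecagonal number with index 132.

86592

The 132nd dodecagonal number is n(5n−4) with n = 132.
132·(5·132 − 4) = 132·656 = 86592.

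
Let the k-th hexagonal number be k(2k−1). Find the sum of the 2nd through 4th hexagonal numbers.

49

Σ i(2i−1) = 2Σi² − Σi over i = 2..4.
Σi = 10 − 1 = 9 and Σi² = 30 − 1 = 29.
2·29 − 1·9 = 49.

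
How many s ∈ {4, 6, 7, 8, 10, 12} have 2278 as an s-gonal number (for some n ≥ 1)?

s = 4: P(4, 47) = 2209 and P(4, 48) = 2304; 2278 is not s-gonal.
s = 6: P(6, 34) = 2278. ✓
s = 7: P(7, 30) = 2205 and P(7, 31) = 2356; 2278 is not s-gonal.
s = 8: P(8, 27) = 2133 and P(8, 28) = 2296; 2278 is not s-gonal.
s = 10: P(10, 24) = 2232 and P(10, 25) = 2425; 2278 is not s-gonal.
s = 12: P(12, 21) = 2121 and P(12, 22) = 2332; 2278 is not s-gonal.
Hits: s ∈ {6} → 1.

1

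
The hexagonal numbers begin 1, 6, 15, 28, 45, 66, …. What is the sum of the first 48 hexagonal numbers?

Σ i(2i−1) = 2Σi² − Σi over i = 1..48.
Σi = 1176 and Σi² = 38024.
2·38024 − 1·1176 = 74872.

74872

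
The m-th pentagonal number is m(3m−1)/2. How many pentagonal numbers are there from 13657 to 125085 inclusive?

193

The n-th pentagonal number is n(3n−1)/2.
Smallest index with value ≥ 13657: n = 96 (giving 13776).
Largest index with value ≤ 125085: n = 288 (giving 124272).
Indices 96 through 288: 193 terms.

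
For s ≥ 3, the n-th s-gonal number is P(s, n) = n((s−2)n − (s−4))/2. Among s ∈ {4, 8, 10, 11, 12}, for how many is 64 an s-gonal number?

s = 4: P(4, 8) = 64. ✓
s = 8: P(8, 4) = 40 and P(8, 5) = 65; 64 is not s-gonal.
s = 10: P(10, 4) = 52 and P(10, 5) = 85; 64 is not s-gonal.
s = 11: P(11, 4) = 58 and P(11, 5) = 95; 64 is not s-gonal.
s = 12: P(12, 4) = 64. ✓
Hits: s ∈ {4, 12} → 2.

2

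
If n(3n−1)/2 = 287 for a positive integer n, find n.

14

Set n(3n−1)/2 = 287, giving 3n² − n − 574 = 0.
The discriminant is 1 + 24·287 = 6889, and √6889 = 83.
So n = (1 + 83) / 6 = 84/6 = 14.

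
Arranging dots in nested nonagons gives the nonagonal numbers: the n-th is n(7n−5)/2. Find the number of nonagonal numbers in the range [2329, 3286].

5

The n-th nonagonal number is n(7n−5)/2.
Smallest index with value ≥ 2329: n = 27 (giving 2484).
Largest index with value ≤ 3286: n = 31 (giving 3286).
Indices 27 through 31: 5 terms.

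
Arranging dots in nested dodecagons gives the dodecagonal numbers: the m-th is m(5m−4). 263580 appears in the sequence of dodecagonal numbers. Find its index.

230

Set n(5n−4) = 263580, giving 5n² − 4n − 263580 = 0.
The discriminant is 16 + 20·263580 = 5271616, and √5271616 = 2296.
So n = (4 + 2296) / 10 = 2300/10 = 230.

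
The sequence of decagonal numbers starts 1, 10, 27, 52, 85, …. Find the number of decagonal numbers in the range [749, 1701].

The n-th decagonal number is n(4n−3).
Smallest index with value ≥ 749: n = 15 (giving 855).
Largest index with value ≤ 1701: n = 21 (giving 1701).
Indices 15 through 21: 7 terms.

7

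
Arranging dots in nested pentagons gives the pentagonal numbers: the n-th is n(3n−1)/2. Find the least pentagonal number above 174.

Solve n(3n−1)/2 > 174 for integer n.
The largest n with value ≤ 174 is 10 (since 145 ≤ 174 < 176), so the first above is n = 11, value 176.

176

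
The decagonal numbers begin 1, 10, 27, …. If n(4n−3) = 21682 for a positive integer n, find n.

74

Set n(4n−3) = 21682, giving 4n² − 3n − 21682 = 0.
So n = (3 + 589) / 8 = 592/8 = 74.
Check: 74·(4·74 − 3) = 21682. ✓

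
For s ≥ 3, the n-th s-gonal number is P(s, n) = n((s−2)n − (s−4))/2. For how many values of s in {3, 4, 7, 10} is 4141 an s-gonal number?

s = 3: P(3, 90) = 4095 and P(3, 91) = 4186; 4141 is not s-gonal.
s = 4: P(4, 64) = 4096 and P(4, 65) = 4225; 4141 is not s-gonal.
s = 7: P(7, 41) = 4141. ✓
s = 10: P(10, 32) = 4000 and P(10, 33) = 4257; 4141 is not s-gonal.
Hits: s ∈ {7} → 1.

1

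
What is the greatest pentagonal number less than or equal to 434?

Solve n(3n−1)/2 ≤ 434 for integer n.
n = 17 gives 425 ≤ 434, while n = 18 gives 477 > 434; so the answer is 425.

425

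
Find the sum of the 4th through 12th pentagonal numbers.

918

Σ i(3i−1)/2 = (3Σi² − Σi) / 2 over i = 4..12.
Σi = 78 − 6 = 72 and Σi² = 650 − 14 = 636.
(3·636 − 1·72) / 2 = 1836/2 = 918.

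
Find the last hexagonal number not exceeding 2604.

Solve n(2n−1) ≤ 2604 for integer n.
n = 36 gives 2556 ≤ 2604, while n = 37 gives 2701 > 2604; so the answer is 2556.

2556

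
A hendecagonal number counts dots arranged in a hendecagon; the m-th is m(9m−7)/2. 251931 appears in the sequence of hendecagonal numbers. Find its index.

Set n(9n−7)/2 = 251931, giving 9n² − 7n − 503862 = 0.
The discriminant is 49 + 72·251931 = 18139081, and √18139081 = 4259.
So n = (7 + 4259) / 18 = 4266/18 = 237.

237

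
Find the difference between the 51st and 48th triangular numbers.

51·52/2 = 1326 and 48·49/2 = 1176.
Difference: 1326 − 1176 = 150.

150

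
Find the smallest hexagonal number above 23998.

Solve n(2n−1) > 23998 for integer n.
The largest n with value ≤ 23998 is 109 (since 23653 ≤ 23998 < 24090), so the first above is n = 110, value 24090.

24090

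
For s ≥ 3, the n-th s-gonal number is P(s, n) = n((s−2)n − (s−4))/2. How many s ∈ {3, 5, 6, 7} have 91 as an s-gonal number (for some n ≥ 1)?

2

s = 3: P(3, 13) = 91. ✓
s = 5: P(5, 7) = 70 and P(5, 8) = 92; 91 is not s-gonal.
s = 6: P(6, 7) = 91. ✓
s = 7: P(7, 6) = 81 and P(7, 7) = 112; 91 is not s-gonal.
Hits: s ∈ {3, 6} → 2.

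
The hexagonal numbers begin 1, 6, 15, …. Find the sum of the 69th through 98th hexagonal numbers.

Σ i(2i−1) = 2Σi² − Σi over i = 69..98.
Σi = 4851 − 2346 = 2505 and Σi² = 318549 − 107134 = 211415.
2·211415 − 1·2505 = 420325.

420325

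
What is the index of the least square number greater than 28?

6

Solve n² > 28 for integer n.
The largest n with value ≤ 28 is 5 (since 25 ≤ 28 < 36), so the first above is n = 6, value 36.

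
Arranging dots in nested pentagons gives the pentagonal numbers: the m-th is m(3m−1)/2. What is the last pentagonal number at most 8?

Solve n(3n−1)/2 ≤ 8 for integer n.
n = 2 gives 5 ≤ 8, while n = 3 gives 12 > 8; so the answer is 5.

5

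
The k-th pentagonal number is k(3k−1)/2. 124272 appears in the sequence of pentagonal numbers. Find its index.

Set n(3n−1)/2 = 124272, giving 3n² − n − 248544 = 0.
So n = (1 + 1727) / 6 = 1728/6 = 288.
Check: 288·(3·288 − 1)/2 = 124272. ✓

288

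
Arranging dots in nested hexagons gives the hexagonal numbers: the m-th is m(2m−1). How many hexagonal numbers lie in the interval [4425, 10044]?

24

The n-th hexagonal number is n(2n−1).
Smallest index with value ≥ 4425: n = 48 (giving 4560).
Largest index with value ≤ 10044: n = 71 (giving 10011).
Indices 48 through 71: 24 terms.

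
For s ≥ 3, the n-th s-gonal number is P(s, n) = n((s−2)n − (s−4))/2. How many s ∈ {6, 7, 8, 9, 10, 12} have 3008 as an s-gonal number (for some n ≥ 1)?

1

s = 6: P(6, 39) = 3003 and P(6, 40) = 3160; 3008 is not s-gonal.
s = 7: P(7, 34) = 2839 and P(7, 35) = 3010; 3008 is not s-gonal.
s = 8: P(8, 32) = 3008. ✓
s = 9: P(9, 29) = 2871 and P(9, 30) = 3075; 3008 is not s-gonal.
s = 10: P(10, 27) = 2835 and P(10, 28) = 3052; 3008 is not s-gonal.
s = 12: P(12, 24) = 2784 and P(12, 25) = 3025; 3008 is not s-gonal.
Hits: s ∈ {8} → 1.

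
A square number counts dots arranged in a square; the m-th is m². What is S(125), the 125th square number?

The 125th square number is n² with n = 125.
125² = 15625.

15625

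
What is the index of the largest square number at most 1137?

Solve n² ≤ 1137 for integer n.
n = 33 gives 1089 ≤ 1137, while n = 34 gives 1156 > 1137; so the answer is index 33.

33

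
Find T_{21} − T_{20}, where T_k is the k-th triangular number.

21

Consecutive triangular numbers differ by n: T_{21} − T_{20} = 21.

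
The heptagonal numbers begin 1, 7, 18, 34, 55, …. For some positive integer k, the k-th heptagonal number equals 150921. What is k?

Set n(5n−3)/2 = 150921, giving 5n² − 3n − 301842 = 0.
The discriminant is 9 + 40·150921 = 6036849, and √6036849 = 2457.
So n = (3 + 2457) / 10 = 2460/10 = 246.
Check: 246·(5·246 − 3)/2 = 150921. ✓

246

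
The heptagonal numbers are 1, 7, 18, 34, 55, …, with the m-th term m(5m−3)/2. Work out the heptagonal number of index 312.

242892

The 312th heptagonal number is n(5n−3)/2 with n = 312.
312·(5·312 − 3)/2 = 312·1557/2 = 242892.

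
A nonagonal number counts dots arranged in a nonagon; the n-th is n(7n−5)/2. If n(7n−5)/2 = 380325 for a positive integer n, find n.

330

Set n(7n−5)/2 = 380325, giving 7n² − 5n − 760650 = 0.
So n = (5 + 4615) / 14 = 4620/14 = 330.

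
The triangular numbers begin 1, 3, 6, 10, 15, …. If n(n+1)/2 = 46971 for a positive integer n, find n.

306

Set n(n+1)/2 = 46971, giving n² + n − 93942 = 0.
The discriminant is 1 + 8·46971 = 375769, and √375769 = 613.
So n = (-1 + 613) / 2 = 612/2 = 306.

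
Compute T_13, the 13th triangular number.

91

The 13th triangular number is n(n+1)/2 with n = 13.
13·14/2 = 182/2 = 91.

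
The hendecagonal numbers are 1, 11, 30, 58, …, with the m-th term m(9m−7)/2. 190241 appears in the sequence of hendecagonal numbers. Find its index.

Set n(9n−7)/2 = 190241, giving 9n² − 7n − 380482 = 0.
So n = (7 + 3701) / 18 = 3708/18 = 206.
Check: 206·(9·206 − 7)/2 = 190241. ✓

206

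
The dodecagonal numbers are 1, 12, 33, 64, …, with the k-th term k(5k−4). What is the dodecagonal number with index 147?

The 147th dodecagonal number is n(5n−4) with n = 147.
147·(5·147 − 4) = 147·731 = 107457.

107457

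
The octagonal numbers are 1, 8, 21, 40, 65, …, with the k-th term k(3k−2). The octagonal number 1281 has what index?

Set n(3n−2) = 1281, giving 3n² − 2n − 1281 = 0.
The discriminant is 4 + 12·1281 = 15376, and √15376 = 124.
So n = (2 + 124) / 6 = 126/6 = 21.

21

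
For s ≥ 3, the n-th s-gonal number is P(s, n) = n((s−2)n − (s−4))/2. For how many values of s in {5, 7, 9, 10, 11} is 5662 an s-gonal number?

s = 5: P(5, 61) = 5551 and P(5, 62) = 5735; 5662 is not s-gonal.
s = 7: P(7, 47) = 5452 and P(7, 48) = 5688; 5662 is not s-gonal.
s = 9: P(9, 40) = 5500 and P(9, 41) = 5781; 5662 is not s-gonal.
s = 10: P(10, 38) = 5662. ✓
s = 11: P(11, 35) = 5390 and P(11, 36) = 5706; 5662 is not s-gonal.
Hits: s ∈ {10} → 1.

1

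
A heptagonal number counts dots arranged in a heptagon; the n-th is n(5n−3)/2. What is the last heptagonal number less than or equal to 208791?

208369

Solve n(5n−3)/2 ≤ 208791 for integer n.
n = 289 gives 208369 ≤ 208791, while n = 290 gives 209815 > 208791; so the answer is 208369.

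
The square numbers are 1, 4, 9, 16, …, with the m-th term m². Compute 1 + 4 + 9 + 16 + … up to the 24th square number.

Σ_{i=1}^{24} i² = 24·25·49/6 = 4900.

4900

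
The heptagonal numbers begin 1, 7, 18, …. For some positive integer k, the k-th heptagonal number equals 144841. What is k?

241

Set n(5n−3)/2 = 144841, giving 5n² − 3n − 289682 = 0.
The discriminant is 9 + 40·144841 = 5793649, and √5793649 = 2407.
So n = (3 + 2407) / 10 = 2410/10 = 241.
Check: 241·(5·241 − 3)/2 = 144841. ✓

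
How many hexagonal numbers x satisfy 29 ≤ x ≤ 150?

4

The n-th hexagonal number is n(2n−1).
Smallest index with value ≥ 29: n = 5 (giving 45).
Largest index with value ≤ 150: n = 8 (giving 120).
Indices 5 through 8: 4 terms.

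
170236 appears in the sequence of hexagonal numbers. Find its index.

Set n(2n−1) = 170236, giving 2n² − n − 170236 = 0.
The discriminant is 1 + 8·170236 = 1361889, and √1361889 = 1167.
So n = (1 + 1167) / 4 = 1168/4 = 292.

292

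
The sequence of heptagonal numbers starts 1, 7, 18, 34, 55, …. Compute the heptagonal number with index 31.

The 31st heptagonal number is n(5n−3)/2 with n = 31.
31·(5·31 − 3)/2 = 31·152/2 = 31·76 = 2356.

2356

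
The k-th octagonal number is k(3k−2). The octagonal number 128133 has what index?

Set n(3n−2) = 128133, giving 3n² − 2n − 128133 = 0.
The discriminant is 4 + 12·128133 = 1537600, and √1537600 = 1240.
So n = (2 + 1240) / 6 = 1242/6 = 207.

207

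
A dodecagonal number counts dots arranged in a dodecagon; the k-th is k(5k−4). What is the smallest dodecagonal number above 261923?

Solve n(5n−4) > 261923 for integer n.
The largest n with value ≤ 261923 is 229 (since 261289 ≤ 261923 < 263580), so the first above is n = 230, value 263580.

263580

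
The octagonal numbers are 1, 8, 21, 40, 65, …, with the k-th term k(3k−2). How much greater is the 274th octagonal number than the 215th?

274·(3·274 − 2) = 224680 and 215·(3·215 − 2) = 138245.
Difference: 224680 − 138245 = 86435.

86435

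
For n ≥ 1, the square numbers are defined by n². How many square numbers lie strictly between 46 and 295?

The n-th square number is n².
Smallest index with value > 46: n = 7 (giving 49).
Largest index with value < 295: n = 17 (giving 289).
Indices 7 through 17: 11 terms.

11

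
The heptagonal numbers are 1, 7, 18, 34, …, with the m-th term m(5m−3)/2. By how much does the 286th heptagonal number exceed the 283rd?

4263

286·(5·286 − 3)/2 = 204061 and 283·(5·283 − 3)/2 = 199798.
Difference: 204061 − 199798 = 4263.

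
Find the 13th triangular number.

91

The 13th triangular number is n(n+1)/2 with n = 13.
13·14/2 = 182/2 = 91.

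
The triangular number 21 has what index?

6

Set n(n+1)/2 = 21, giving n² + n − 42 = 0.
The discriminant is 1 + 8·21 = 169, and √169 = 13.
So n = (-1 + 13) / 2 = 12/2 = 6.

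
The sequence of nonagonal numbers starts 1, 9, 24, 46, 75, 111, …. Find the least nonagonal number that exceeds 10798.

Solve n(7n−5)/2 > 10798 for integer n.
The largest n with value ≤ 10798 is 55 (since 10450 ≤ 10798 < 10836), so the first above is n = 56, value 10836.

10836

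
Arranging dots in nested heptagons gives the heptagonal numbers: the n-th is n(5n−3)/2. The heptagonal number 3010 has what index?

35

Set n(5n−3)/2 = 3010, giving 5n² − 3n − 6020 = 0.
The discriminant is 9 + 40·3010 = 120409, and √120409 = 347.
So n = (3 + 347) / 10 = 350/10 = 35.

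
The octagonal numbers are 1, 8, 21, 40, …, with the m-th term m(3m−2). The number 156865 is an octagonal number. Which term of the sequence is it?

229

Set n(3n−2) = 156865, giving 3n² − 2n − 156865 = 0.
So n = (2 + 1372) / 6 = 1374/6 = 229.
Check: 229·(3·229 − 2) = 156865. ✓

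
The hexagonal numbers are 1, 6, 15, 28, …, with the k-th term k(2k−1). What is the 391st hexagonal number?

305371

391·(2·391 − 1) = 391·781 = 305371.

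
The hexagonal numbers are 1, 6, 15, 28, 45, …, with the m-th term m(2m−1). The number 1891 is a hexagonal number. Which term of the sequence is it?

31

Set n(2n−1) = 1891, giving 2n² − n − 1891 = 0.
The discriminant is 1 + 8·1891 = 15129, and √15129 = 123.
So n = (1 + 123) / 4 = 124/4 = 31.
Check: 31·(2·31 − 1) = 1891. ✓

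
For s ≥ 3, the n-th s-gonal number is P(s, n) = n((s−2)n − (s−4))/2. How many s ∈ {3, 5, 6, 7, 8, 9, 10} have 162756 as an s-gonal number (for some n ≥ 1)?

s = 3: P(3, 570) = 162735 and P(3, 571) = 163306; 162756 is not s-gonal.
s = 5: P(5, 329) = 162197 and P(5, 330) = 163185; 162756 is not s-gonal.
s = 6: P(6, 285) = 162165 and P(6, 286) = 163306; 162756 is not s-gonal.
s = 7: P(7, 255) = 162180 and P(7, 256) = 163456; 162756 is not s-gonal.
s = 8: P(8, 233) = 162401 and P(8, 234) = 163800; 162756 is not s-gonal.
s = 9: P(9, 216) = 162756. ✓
s = 10: P(10, 202) = 162610 and P(10, 203) = 164227; 162756 is not s-gonal.
Hits: s ∈ {9} → 1.

1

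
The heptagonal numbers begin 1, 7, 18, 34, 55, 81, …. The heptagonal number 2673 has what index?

33

Set n(5n−3)/2 = 2673, giving 5n² − 3n − 5346 = 0.
The discriminant is 9 + 40·2673 = 106929, and √106929 = 327.
So n = (3 + 327) / 10 = 330/10 = 33.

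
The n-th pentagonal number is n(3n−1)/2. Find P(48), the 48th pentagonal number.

3432

The 48th pentagonal number is n(3n−1)/2 with n = 48.
48·(3·48 − 1)/2 = 48·143/2 = 3432.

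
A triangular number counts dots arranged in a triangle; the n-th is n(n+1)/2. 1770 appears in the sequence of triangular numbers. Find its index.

Set n(n+1)/2 = 1770, giving n² + n − 3540 = 0.
The discriminant is 1 + 8·1770 = 14161, and √14161 = 119.
So n = (-1 + 119) / 2 = 118/2 = 59.

59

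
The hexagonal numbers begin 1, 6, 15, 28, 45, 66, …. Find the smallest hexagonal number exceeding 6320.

Solve n(2n−1) > 6320 for integer n.
The largest n with value ≤ 6320 is 56 (since 6216 ≤ 6320 < 6441), so the first above is n = 57, value 6441.

6441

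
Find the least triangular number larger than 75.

78

Solve n(n+1)/2 > 75 for integer n.
The largest n with value ≤ 75 is 11 (since 66 ≤ 75 < 78), so the first above is n = 12, value 78.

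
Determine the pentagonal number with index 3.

3·(3·3 − 1)/2 = 3·8/2 = 3·4 = 12.

12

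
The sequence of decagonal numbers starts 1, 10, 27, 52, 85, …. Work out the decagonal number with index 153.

93177

153·(4·153 − 3) = 153·609 = 93177.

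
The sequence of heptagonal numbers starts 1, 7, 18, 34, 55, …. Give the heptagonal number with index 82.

16687

The 82nd heptagonal number is n(5n−3)/2 with n = 82.
82·(5·82 − 3)/2 = 82·407/2 = 16687.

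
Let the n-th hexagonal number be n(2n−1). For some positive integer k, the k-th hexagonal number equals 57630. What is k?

Set n(2n−1) = 57630, giving 2n² − n − 57630 = 0.
The discriminant is 1 + 8·57630 = 461041, and √461041 = 679.
So n = (1 + 679) / 4 = 680/4 = 170.

170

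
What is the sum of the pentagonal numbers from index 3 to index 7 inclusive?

Σ i(3i−1)/2 = (3Σi² − Σi) / 2 over i = 3..7.
Σi = 28 − 3 = 25 and Σi² = 140 − 5 = 135.
(3·135 − 1·25) / 2 = 380/2 = 190.

190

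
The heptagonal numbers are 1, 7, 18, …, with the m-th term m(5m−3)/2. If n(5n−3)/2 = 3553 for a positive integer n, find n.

Set n(5n−3)/2 = 3553, giving 5n² − 3n − 7106 = 0.
So n = (3 + 377) / 10 = 380/10 = 38.
Check: 38·(5·38 − 3)/2 = 3553. ✓

38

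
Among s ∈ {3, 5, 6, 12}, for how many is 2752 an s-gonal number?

1

s = 3: P(3, 73) = 2701 and P(3, 74) = 2775; 2752 is not s-gonal.
s = 5: P(5, 43) = 2752. ✓
s = 6: P(6, 37) = 2701 and P(6, 38) = 2850; 2752 is not s-gonal.
s = 12: P(12, 23) = 2553 and P(12, 24) = 2784; 2752 is not s-gonal.
Hits: s ∈ {5} → 1.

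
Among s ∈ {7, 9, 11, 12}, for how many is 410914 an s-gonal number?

s = 7: P(7, 405) = 409455 and P(7, 406) = 411481; 410914 is not s-gonal.
s = 9: P(9, 343) = 410914. ✓
s = 11: P(11, 302) = 409361 and P(11, 303) = 412080; 410914 is not s-gonal.
s = 12: P(12, 287) = 410697 and P(12, 288) = 413568; 410914 is not s-gonal.
Hits: s ∈ {9} → 1.

1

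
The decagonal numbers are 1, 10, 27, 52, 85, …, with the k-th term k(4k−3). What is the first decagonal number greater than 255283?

Solve n(4n−3) > 255283 for integer n.
The largest n with value ≤ 255283 is 253 (since 255277 ≤ 255283 < 257302), so the first above is n = 254, value 257302.

257302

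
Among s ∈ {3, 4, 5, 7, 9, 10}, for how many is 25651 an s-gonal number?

1

s = 3: P(3, 226) = 25651. ✓
s = 4: P(4, 160) = 25600 and P(4, 161) = 25921; 25651 is not s-gonal.
s = 5: P(5, 130) = 25285 and P(5, 131) = 25676; 25651 is not s-gonal.
s = 7: P(7, 101) = 25351 and P(7, 102) = 25857; 25651 is not s-gonal.
s = 9: P(9, 85) = 25075 and P(9, 86) = 25671; 25651 is not s-gonal.
s = 10: P(10, 80) = 25360 and P(10, 81) = 26001; 25651 is not s-gonal.
Hits: s ∈ {3} → 1.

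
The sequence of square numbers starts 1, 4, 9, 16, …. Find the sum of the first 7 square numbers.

140

Σ_{i=1}^{7} i² = 7·8·15/6 = 140.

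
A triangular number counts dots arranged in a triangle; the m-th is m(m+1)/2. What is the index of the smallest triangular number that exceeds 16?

Solve n(n+1)/2 > 16 for integer n.
The largest n with value ≤ 16 is 5 (since 15 ≤ 16 < 21), so the first above is n = 6, value 21.

6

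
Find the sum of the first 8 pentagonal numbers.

Σ i(3i−1)/2 = (3Σi² − Σi) / 2 over i = 1..8.
Σi = 36 and Σi² = 204.
(3·204 − 1·36) / 2 = 576/2 = 288.

288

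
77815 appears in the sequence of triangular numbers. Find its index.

394

Set n(n+1)/2 = 77815, giving n² + n − 155630 = 0.
So n = (-1 + 789) / 2 = 788/2 = 394.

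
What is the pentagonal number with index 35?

The 35th pentagonal number is n(3n−1)/2 with n = 35.
35·(3·35 − 1)/2 = 35·104/2 = 35·52 = 1820.

1820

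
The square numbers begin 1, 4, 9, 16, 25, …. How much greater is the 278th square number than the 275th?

278² = 77284 and 275² = 75625.
Difference: 77284 − 75625 = 1659.

1659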